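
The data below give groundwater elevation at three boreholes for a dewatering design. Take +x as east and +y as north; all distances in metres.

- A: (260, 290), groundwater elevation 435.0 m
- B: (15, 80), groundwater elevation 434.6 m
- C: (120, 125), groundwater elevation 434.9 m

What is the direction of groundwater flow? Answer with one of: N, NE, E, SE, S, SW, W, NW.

Taking A as reference: B−A = (-245, -210, -0.4); C−A = (-140, -165, -0.1).
Determinant of the coordinate differences = (-245)·(-165) − (-140)·(-210) = 11025.
∂h/∂x = [(-0.4)·(-165) − (-0.1)·(-210)] / 11025 = +0.004082
∂h/∂y = [(-245)·(-0.1) − (-140)·(-0.4)] / 11025 = -0.002857
Flow = −∇h = (-0.004082 east, +0.002857 north), which points northwest.

NW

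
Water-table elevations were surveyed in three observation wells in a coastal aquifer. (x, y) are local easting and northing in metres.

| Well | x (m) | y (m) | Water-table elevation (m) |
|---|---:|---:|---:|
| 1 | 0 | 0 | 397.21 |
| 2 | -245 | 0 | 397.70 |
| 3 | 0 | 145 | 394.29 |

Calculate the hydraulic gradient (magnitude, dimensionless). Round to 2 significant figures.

∂h/∂x = (397.70 − 397.21) / (-245 − 0) = -0.002000
∂h/∂y = (394.29 − 397.21) / (145 − 0) = -0.02014
|∇h| = √(-0.002000² + -0.02014²) = 0.02024

0.020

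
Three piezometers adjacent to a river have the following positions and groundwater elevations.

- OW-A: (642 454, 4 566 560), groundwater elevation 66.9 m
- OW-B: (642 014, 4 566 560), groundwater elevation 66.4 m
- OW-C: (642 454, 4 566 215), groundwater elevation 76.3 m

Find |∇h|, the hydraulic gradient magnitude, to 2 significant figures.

0.027

∂h/∂x = (66.4 − 66.9) / (642014 − 642454) = +0.001136
∂h/∂y = (76.3 − 66.9) / (4566215 − 4566560) = -0.02725
|∇h| = √(0.001136² + -0.02725²) = 0.02727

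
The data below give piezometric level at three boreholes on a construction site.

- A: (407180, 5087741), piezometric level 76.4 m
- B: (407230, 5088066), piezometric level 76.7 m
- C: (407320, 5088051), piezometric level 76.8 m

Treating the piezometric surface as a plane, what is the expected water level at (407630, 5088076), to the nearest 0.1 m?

77.2 m

Taking A as reference: B−A = (50, 325, +0.3); C−A = (140, 310, +0.4).
Determinant of the coordinate differences = 50·310 − 140·325 = -30000.
∂h/∂x = [(+0.3)·310 − (+0.4)·325] / -30000 = +0.001233
∂h/∂y = [50·(+0.4) − 140·(+0.3)] / -30000 = +0.0007333
h(407630, 5088076) = 76.4 + (+0.001233)·(450) + (+0.0007333)·(335) = 76.4 +0.555 +0.246 = 77.201 m.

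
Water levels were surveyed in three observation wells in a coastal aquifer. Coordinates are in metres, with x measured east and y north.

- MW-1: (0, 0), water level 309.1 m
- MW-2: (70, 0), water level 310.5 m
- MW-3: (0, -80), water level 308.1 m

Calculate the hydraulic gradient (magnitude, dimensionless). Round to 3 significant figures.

∂h/∂x = (310.5 − 309.1) / (70 − 0) = +0.02000
∂h/∂y = (308.1 − 309.1) / (-80 − 0) = +0.01250
|∇h| = √(0.02000² + 0.01250²) = 0.02358

0.0236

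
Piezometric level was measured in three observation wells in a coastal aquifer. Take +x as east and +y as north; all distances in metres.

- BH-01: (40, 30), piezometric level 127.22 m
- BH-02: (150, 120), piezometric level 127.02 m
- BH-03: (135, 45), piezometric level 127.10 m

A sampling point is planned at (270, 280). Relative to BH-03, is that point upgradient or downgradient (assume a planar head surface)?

Taking BH-01 as reference: BH-02−BH-01 = (110, 90, -0.20); BH-03−BH-01 = (95, 15, -0.12).
Determinant of the coordinate differences = 110·15 − 95·90 = -6900.
∂h/∂x = [(-0.20)·15 − (-0.12)·90] / -6900 = -0.001130
∂h/∂y = [110·(-0.12) − 95·(-0.20)] / -6900 = -0.0008406
Head at (270, 280) = 127.22 + (-0.001130)·(230) + (-0.0008406)·(250) = 126.75 m.
That is lower than the 127.10 m at BH-03, so the point is downgradient.

downgradient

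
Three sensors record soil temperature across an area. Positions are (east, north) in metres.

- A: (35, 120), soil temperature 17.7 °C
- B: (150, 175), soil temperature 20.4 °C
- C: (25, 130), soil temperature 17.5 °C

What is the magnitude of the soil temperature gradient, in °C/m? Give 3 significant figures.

0.0225 °C/m

With T = a·x + b·y + c and A as origin, the differences give:
  115·a + 55·b = +2.7
  (-10)·a + 10·b = -0.2
Eliminate b (×10 and ×55, subtract): 1700·a = 38.00 → a = ∂T/∂x = +0.02235
Back-substitute: b = ∂T/∂y = +0.002353.
|∇f| = √(0.02235² + 0.002353²) = 0.02247 °C/m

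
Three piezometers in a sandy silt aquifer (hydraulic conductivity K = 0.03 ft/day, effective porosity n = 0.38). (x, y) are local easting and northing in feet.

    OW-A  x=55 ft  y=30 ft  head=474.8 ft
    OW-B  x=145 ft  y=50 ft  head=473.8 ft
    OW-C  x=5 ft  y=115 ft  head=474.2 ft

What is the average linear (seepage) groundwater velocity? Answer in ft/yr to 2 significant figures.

0.42 ft/yr

With h = a·x + b·y + c and OW-A as origin, the differences give:
  90·a + 20·b = -1.0
  (-50)·a + 85·b = -0.6
Eliminate b (×85 and ×20, subtract): 8650·a = -73.00 → a = ∂h/∂x = -0.008439
Back-substitute: b = ∂h/∂y = -0.01202.
|∇h| = √(-0.008439² + -0.01202²) = 0.01469
Seepage velocity v = K·i/n = 0.03 × 0.01469 / 0.38 = 0.00116 ft/day = 0.4237 ft/yr.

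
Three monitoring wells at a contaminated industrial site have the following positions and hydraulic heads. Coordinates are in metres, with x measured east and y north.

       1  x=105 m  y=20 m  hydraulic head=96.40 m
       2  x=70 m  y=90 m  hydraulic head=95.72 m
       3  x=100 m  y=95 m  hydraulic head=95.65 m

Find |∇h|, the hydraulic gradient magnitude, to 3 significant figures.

0.0101

Three-point gradient (reference 1): Δ to 2 = (-35, 70, -0.68), Δ to 3 = (-5, 75, -0.75).
∂h/∂x = -0.0006593, ∂h/∂y = -0.01004 (det = -2275).
|∇h| = √(-0.0006593² + -0.01004²) = 0.01006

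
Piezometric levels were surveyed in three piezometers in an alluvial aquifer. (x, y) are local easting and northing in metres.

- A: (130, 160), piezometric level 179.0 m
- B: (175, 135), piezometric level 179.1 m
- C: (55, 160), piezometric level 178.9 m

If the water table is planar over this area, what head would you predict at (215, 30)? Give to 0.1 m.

With h = a·x + b·y + c and A as origin, the differences give:
  45·a + (-25)·b = +0.1
  (-75)·a + 0·b = -0.1
Eliminate b (×0 and ×(-25), subtract): -1875·a = -2.50 → a = ∂h/∂x = +0.001333
Back-substitute: b = ∂h/∂y = -0.001600.
h(215, 30) = 179.0 + (+0.001333)·(85) + (-0.001600)·(-130) = 179.0 +0.113 +0.208 = 179.321 m.

179.3 m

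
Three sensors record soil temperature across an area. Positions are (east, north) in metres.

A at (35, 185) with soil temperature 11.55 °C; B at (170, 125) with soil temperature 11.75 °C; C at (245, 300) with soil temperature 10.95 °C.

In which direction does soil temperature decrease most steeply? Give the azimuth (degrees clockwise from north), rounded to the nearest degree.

Three-point gradient (reference A): Δ to B = (135, -60, +0.20), Δ to C = (210, 115, -0.60).
∂T/∂x = -0.0004622, ∂T/∂y = -0.004373 (det = 28125).
Steepest decrease is along −∇f: components (+0.0004622 E, +0.004373 N).
Azimuth = atan2(+0.0004622, +0.004373) = 6.0° ≈ 006°.

006°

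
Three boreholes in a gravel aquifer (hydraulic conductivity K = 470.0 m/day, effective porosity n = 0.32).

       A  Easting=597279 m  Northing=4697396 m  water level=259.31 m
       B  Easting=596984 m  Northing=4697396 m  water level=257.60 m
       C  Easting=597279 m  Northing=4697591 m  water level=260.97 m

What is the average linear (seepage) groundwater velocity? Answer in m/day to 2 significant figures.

15 m/day

∂h/∂x = (257.60 − 259.31) / (596984 − 597279) = +0.005797
∂h/∂y = (260.97 − 259.31) / (4697591 − 4697396) = +0.008513
|∇h| = √(0.005797² + 0.008513²) = 0.0103
Seepage velocity v = K·i/n = 470.0 × 0.0103 / 0.32 = 15.13 m/day.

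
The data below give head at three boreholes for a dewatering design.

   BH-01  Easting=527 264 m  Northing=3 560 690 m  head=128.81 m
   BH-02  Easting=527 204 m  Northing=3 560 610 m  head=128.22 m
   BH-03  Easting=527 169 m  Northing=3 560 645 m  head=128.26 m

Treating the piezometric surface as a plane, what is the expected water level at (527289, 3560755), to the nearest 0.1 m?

Differences from BH-01: to BH-02 (Δx, Δy, Δh) = (-60, -80, -0.59); to BH-03 = (-95, -45, -0.55).
Solve a·Δx + b·Δy = Δh: det = (-60)·(-45) − (-95)·(-80) = -4900.
∂h/∂x = [(-0.59)·(-45) − (-0.55)·(-80)] / -4900 = +0.003561
∂h/∂y = [(-60)·(-0.55) − (-95)·(-0.59)] / -4900 = +0.004704
h(527289, 3560755) = 128.81 + (+0.003561)·(25) + (+0.004704)·(65) = 128.81 +0.089 +0.306 = 129.205 m.

129.2 m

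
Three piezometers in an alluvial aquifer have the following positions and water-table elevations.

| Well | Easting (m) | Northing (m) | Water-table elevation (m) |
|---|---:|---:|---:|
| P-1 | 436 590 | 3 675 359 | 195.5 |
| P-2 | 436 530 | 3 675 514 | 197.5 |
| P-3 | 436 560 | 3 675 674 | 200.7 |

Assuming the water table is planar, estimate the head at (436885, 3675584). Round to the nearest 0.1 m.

203.1 m

Three-point gradient (reference P-1): Δ to P-2 = (-60, 155, +2.0), Δ to P-3 = (-30, 315, +5.2).
∂h/∂x = +0.01235, ∂h/∂y = +0.01768 (det = -14250).
h(436885, 3675584) = 195.5 + (+0.01235)·(295) + (+0.01768)·(225) = 195.5 +3.644 +3.979 = 203.122 m.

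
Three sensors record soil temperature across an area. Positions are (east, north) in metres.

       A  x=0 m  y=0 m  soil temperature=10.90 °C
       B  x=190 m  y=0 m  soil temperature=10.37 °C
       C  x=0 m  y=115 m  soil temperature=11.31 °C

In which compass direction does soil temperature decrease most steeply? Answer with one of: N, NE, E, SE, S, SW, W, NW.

∂T/∂x = (10.37 − 10.90) / (190 − 0) = -0.002789
∂T/∂y = (11.31 − 10.90) / (115 − 0) = +0.003565
Steepest decrease is along −∇f = (+0.002789 E, -0.003565 N) → southeast.

SE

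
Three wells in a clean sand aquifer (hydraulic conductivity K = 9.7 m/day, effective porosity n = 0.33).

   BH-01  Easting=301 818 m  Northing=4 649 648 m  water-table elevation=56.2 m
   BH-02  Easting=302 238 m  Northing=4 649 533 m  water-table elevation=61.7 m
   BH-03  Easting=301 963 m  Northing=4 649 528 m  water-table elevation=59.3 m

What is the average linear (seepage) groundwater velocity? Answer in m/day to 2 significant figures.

0.51 m/day

Differences from BH-01: to BH-02 (Δx, Δy, Δh) = (420, -115, +5.5); to BH-03 = (145, -120, +3.1).
Determinant of the coordinate differences = 420·(-120) − 145·(-115) = -33725.
∂h/∂x = [(+5.5)·(-120) − (+3.1)·(-115)] / -33725 = +0.008999
∂h/∂y = [420·(+3.1) − 145·(+5.5)] / -33725 = -0.01496
|∇h| = √(0.008999² + -0.01496²) = 0.01746
Seepage velocity v = K·i/n = 9.7 × 0.01746 / 0.33 = 0.5132 m/day.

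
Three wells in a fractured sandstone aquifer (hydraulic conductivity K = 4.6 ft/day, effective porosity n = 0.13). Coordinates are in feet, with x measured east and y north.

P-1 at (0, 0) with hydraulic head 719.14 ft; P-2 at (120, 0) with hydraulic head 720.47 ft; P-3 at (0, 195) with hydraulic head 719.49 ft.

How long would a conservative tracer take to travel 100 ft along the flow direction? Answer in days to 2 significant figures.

∂h/∂x = (720.47 − 719.14) / (120 − 0) = +0.01108
∂h/∂y = (719.49 − 719.14) / (195 − 0) = +0.001795
|∇h| = √(0.01108² + 0.001795²) = 0.01122
Seepage velocity v = K·i/n = 4.6 × 0.01122 / 0.13 = 0.397 ft/day.
t = 100 / 0.397 = 251.9 days.

250 days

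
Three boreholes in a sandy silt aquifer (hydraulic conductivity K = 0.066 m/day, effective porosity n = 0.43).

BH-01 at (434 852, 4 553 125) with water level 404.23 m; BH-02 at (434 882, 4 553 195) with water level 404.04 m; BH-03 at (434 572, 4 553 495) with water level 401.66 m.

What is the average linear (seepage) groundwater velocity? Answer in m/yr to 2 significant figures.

0.31 m/yr

Differences from BH-01: to BH-02 (Δx, Δy, Δh) = (30, 70, -0.19); to BH-03 = (-280, 370, -2.57).
Solve a·Δx + b·Δy = Δh: det = 30·370 − (-280)·70 = 30700.
∂h/∂x = [(-0.19)·370 − (-2.57)·70] / 30700 = +0.003570
∂h/∂y = [30·(-2.57) − (-280)·(-0.19)] / 30700 = -0.004244
|∇h| = √(0.003570² + -0.004244²) = 0.005546
Seepage velocity v = K·i/n = 0.066 × 0.005546 / 0.43 = 0.0008512 m/day = 0.3109 m/yr.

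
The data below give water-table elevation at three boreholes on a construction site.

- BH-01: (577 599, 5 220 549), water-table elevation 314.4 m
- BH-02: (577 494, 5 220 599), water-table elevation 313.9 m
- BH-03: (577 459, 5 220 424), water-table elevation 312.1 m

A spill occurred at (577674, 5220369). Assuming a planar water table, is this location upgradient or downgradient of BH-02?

With h = a·x + b·y + c and BH-01 as origin, the differences give:
  (-105)·a + 50·b = -0.5
  (-140)·a + (-125)·b = -2.3
Eliminate b (×(-125) and ×50, subtract): 20125·a = 177.50 → a = ∂h/∂x = +0.008820
Back-substitute: b = ∂h/∂y = +0.008522.
Head at (577674, 5220369) = 314.4 + (+0.008820)·(75) + (+0.008522)·(-180) = 313.53 m.
That is lower than the 313.9 m at BH-02, so the point is downgradient.

downgradient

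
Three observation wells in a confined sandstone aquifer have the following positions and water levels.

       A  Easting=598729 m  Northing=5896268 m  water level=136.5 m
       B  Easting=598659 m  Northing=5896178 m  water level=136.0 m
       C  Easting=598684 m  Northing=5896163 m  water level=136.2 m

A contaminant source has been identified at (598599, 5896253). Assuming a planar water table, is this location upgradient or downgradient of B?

downgradient

Differences from A: to B (Δx, Δy, Δh) = (-70, -90, -0.5); to C = (-45, -105, -0.3).
Determinant of the coordinate differences = (-70)·(-105) − (-45)·(-90) = 3300.
∂h/∂x = [(-0.5)·(-105) − (-0.3)·(-90)] / 3300 = +0.007727
∂h/∂y = [(-70)·(-0.3) − (-45)·(-0.5)] / 3300 = -0.0004545
Head at (598599, 5896253) = 136.5 + (+0.007727)·(-130) + (-0.0004545)·(-15) = 135.50 m.
That is lower than the 136.0 m at B, so the point is downgradient.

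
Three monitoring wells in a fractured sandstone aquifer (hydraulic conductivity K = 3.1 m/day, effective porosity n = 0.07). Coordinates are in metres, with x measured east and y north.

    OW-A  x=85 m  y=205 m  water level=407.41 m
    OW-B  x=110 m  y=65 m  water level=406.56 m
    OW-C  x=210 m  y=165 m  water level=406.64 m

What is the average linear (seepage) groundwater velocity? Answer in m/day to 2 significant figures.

0.31 m/day

Taking OW-A as reference: OW-B−OW-A = (25, -140, -0.85); OW-C−OW-A = (125, -40, -0.77).
Solve a·Δx + b·Δy = Δh: det = 25·(-40) − 125·(-140) = 16500.
∂h/∂x = [(-0.85)·(-40) − (-0.77)·(-140)] / 16500 = -0.004473
∂h/∂y = [25·(-0.77) − 125·(-0.85)] / 16500 = +0.005273
|∇h| = √(-0.004473² + 0.005273²) = 0.006915
Seepage velocity v = K·i/n = 3.1 × 0.006915 / 0.07 = 0.3062 m/day.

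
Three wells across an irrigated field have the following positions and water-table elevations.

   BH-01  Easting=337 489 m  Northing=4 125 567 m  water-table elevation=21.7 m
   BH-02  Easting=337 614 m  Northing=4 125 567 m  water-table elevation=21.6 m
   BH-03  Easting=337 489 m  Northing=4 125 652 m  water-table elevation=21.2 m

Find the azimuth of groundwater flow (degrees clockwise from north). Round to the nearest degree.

008°

∂h/∂x = (21.6 − 21.7) / (337614 − 337489) = -0.0008000
∂h/∂y = (21.2 − 21.7) / (4125652 − 4125567) = -0.005882
Flow direction (−∇h) has components (+0.0008000 E, +0.005882 N).
Azimuth = atan2(E, N) = atan2(+0.0008000, +0.005882) = 7.7° ≈ 008°.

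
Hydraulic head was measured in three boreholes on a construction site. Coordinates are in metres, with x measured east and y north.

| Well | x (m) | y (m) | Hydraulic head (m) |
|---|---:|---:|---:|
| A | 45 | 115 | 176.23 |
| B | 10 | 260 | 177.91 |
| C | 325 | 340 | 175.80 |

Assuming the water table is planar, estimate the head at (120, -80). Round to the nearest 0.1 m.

With h = a·x + b·y + c and A as origin, the differences give:
  (-35)·a + 145·b = +1.68
  280·a + 225·b = -0.43
Eliminate b (×225 and ×145, subtract): -48475·a = 440.350 → a = ∂h/∂x = -0.009084
Back-substitute: b = ∂h/∂y = +0.009394.
h(120, -80) = 176.23 + (-0.009084)·(75) + (+0.009394)·(-195) = 176.23 -0.681 -1.832 = 173.717 m.

173.7 m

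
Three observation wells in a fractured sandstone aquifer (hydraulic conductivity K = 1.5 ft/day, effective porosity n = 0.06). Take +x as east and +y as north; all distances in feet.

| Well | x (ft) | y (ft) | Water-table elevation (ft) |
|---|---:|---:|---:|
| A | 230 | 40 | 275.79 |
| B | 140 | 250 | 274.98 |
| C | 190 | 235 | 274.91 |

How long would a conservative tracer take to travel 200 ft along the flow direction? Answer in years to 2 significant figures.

3.7 years

Differences from A: to B (Δx, Δy, Δh) = (-90, 210, -0.81); to C = (-40, 195, -0.88).
Solve a·Δx + b·Δy = Δh: det = (-90)·195 − (-40)·210 = -9150.
∂h/∂x = [(-0.81)·195 − (-0.88)·210] / -9150 = -0.002934
∂h/∂y = [(-90)·(-0.88) − (-40)·(-0.81)] / -9150 = -0.005115
|∇h| = √(-0.002934² + -0.005115²) = 0.005897
Seepage velocity v = K·i/n = 1.5 × 0.005897 / 0.06 = 0.1474 ft/day.
t = 200 / 0.1474 = 1357 days = 3.72 years.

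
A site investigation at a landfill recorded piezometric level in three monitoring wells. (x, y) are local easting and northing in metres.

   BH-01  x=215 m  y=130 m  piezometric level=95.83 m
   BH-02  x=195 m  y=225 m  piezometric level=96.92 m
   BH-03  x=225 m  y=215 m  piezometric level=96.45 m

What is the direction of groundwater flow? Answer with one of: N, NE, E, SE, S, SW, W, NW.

SE

Three-point gradient (reference BH-01): Δ to BH-02 = (-20, 95, +1.09), Δ to BH-03 = (10, 85, +0.62).
∂h/∂x = -0.01274, ∂h/∂y = +0.008792 (det = -2650).
Flow = −∇h = (+0.01274 east, -0.008792 north), which points southeast.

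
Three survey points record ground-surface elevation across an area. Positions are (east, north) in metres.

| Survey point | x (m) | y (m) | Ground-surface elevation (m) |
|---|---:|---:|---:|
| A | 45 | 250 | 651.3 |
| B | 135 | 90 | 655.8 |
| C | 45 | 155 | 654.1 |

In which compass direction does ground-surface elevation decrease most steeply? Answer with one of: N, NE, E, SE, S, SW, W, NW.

N

Taking A as reference: B−A = (90, -160, +4.5); C−A = (0, -95, +2.8).
Solve a·Δx + b·Δy = Δz: det = 90·(-95) − 0·(-160) = -8550.
∂z/∂x = [(+4.5)·(-95) − (+2.8)·(-160)] / -8550 = -0.002398
∂z/∂y = [90·(+2.8) − 0·(+4.5)] / -8550 = -0.02947
Steepest decrease is along −∇f = (+0.002398 E, +0.02947 N) → north.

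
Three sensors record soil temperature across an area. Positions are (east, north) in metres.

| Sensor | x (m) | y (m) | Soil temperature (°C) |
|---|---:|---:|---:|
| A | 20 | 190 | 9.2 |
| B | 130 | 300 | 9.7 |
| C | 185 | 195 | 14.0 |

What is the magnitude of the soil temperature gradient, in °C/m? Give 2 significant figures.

With T = a·x + b·y + c and A as origin, the differences give:
  110·a + 110·b = +0.5
  165·a + 5·b = +4.8
Eliminate b (×5 and ×110, subtract): -17600·a = -525.50 → a = ∂T/∂x = +0.02986
Back-substitute: b = ∂T/∂y = -0.02531.
|∇f| = √(0.02986² + -0.02531²) = 0.03914 °C/m

0.039 °C/m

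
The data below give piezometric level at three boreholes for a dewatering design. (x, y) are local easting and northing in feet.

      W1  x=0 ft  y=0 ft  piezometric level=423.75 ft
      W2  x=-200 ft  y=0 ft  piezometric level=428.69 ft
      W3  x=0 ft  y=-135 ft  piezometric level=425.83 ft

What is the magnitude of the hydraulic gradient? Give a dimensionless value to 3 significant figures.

0.0291

∂h/∂x = (428.69 − 423.75) / (-200 − 0) = -0.02470
∂h/∂y = (425.83 − 423.75) / (-135 − 0) = -0.01541
|∇h| = √(-0.02470² + -0.01541²) = 0.02911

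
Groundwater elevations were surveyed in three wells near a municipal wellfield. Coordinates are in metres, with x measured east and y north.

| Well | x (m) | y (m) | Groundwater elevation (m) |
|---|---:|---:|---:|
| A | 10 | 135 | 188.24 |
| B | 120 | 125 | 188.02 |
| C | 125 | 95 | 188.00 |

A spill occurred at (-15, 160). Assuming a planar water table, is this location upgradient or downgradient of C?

Differences from A: to B (Δx, Δy, Δh) = (110, -10, -0.22); to C = (115, -40, -0.24).
Determinant of the coordinate differences = 110·(-40) − 115·(-10) = -3250.
∂h/∂x = [(-0.22)·(-40) − (-0.24)·(-10)] / -3250 = -0.001969
∂h/∂y = [110·(-0.24) − 115·(-0.22)] / -3250 = +0.0003385
Head at (-15, 160) = 188.24 + (-0.001969)·(-25) + (+0.0003385)·(25) = 188.30 m.
That is higher than the 188.00 m at C, so the point is upgradient.

upgradient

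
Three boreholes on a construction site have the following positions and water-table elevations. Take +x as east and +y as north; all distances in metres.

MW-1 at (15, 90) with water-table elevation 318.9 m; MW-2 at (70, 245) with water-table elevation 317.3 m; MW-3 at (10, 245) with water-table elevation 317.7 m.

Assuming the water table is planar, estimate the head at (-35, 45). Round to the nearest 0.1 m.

With h = a·x + b·y + c and MW-1 as origin, the differences give:
  55·a + 155·b = -1.6
  (-5)·a + 155·b = -1.2
Eliminate b (×155 and ×155, subtract): 9300·a = -62.00 → a = ∂h/∂x = -0.006667
Back-substitute: b = ∂h/∂y = -0.007957.
h(-35, 45) = 318.9 + (-0.006667)·(-50) + (-0.007957)·(-45) = 318.9 +0.333 +0.358 = 319.591 m.

319.6 m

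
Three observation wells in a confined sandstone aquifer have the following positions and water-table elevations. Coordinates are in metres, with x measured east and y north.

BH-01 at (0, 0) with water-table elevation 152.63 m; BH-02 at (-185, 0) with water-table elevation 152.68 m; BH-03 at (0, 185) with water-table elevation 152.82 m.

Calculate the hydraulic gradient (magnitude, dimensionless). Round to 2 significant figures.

∂h/∂x = (152.68 − 152.63) / (-185 − 0) = -0.0002703
∂h/∂y = (152.82 − 152.63) / (185 − 0) = +0.001027
|∇h| = √(-0.0002703² + 0.001027²) = 0.001062

0.0011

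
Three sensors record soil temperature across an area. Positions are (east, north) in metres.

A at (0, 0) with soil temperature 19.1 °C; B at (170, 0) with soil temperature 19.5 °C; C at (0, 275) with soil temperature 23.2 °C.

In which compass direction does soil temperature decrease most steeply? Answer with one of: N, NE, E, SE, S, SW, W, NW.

∂T/∂x = (19.5 − 19.1) / (170 − 0) = +0.002353
∂T/∂y = (23.2 − 19.1) / (275 − 0) = +0.01491
Steepest decrease is along −∇f = (-0.002353 E, -0.01491 N) → south.

S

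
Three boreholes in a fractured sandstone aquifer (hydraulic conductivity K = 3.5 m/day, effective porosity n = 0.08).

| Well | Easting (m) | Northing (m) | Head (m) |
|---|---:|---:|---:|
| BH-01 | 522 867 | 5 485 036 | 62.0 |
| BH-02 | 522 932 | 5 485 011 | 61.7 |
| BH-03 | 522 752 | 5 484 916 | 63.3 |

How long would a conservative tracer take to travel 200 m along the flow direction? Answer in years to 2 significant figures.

Differences from BH-01: to BH-02 (Δx, Δy, Δh) = (65, -25, -0.3); to BH-03 = (-115, -120, +1.3).
Solve a·Δx + b·Δy = Δh: det = 65·(-120) − (-115)·(-25) = -10675.
∂h/∂x = [(-0.3)·(-120) − (+1.3)·(-25)] / -10675 = -0.006417
∂h/∂y = [65·(+1.3) − (-115)·(-0.3)] / -10675 = -0.004684
|∇h| = √(-0.006417² + -0.004684²) = 0.007945
Seepage velocity v = K·i/n = 3.5 × 0.007945 / 0.08 = 0.3476 m/day.
t = 200 / 0.3476 = 575.4 days = 1.58 years.

1.6 years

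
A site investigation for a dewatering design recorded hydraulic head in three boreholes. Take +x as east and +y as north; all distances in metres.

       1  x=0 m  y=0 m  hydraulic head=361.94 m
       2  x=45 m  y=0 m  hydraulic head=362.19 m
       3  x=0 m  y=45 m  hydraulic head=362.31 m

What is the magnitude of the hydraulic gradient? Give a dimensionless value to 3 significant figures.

∂h/∂x = (362.19 − 361.94) / (45 − 0) = +0.005556
∂h/∂y = (362.31 − 361.94) / (45 − 0) = +0.008222
|∇h| = √(0.005556² + 0.008222²) = 0.009923

0.00992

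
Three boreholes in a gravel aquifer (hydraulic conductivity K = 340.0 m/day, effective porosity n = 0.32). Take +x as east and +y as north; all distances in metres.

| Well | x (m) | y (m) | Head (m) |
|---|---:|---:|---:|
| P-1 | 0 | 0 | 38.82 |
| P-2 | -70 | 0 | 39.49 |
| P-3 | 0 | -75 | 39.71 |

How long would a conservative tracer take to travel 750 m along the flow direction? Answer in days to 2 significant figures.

∂h/∂x = (39.49 − 38.82) / (-70 − 0) = -0.009571
∂h/∂y = (39.71 − 38.82) / (-75 − 0) = -0.01187
|∇h| = √(-0.009571² + -0.01187²) = 0.01525
Seepage velocity v = K·i/n = 340.0 × 0.01525 / 0.32 = 16.2 m/day.
t = 750 / 16.2 = 46.3 days.

46 days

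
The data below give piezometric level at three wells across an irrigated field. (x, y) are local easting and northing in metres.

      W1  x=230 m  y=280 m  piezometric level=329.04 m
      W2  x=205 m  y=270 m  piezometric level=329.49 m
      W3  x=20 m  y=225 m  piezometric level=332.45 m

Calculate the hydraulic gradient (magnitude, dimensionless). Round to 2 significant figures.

0.018

Three-point gradient (reference W1): Δ to W2 = (-25, -10, +0.45), Δ to W3 = (-210, -55, +3.41).
∂h/∂x = -0.01290, ∂h/∂y = -0.01276 (det = -725).
|∇h| = √(-0.01290² + -0.01276²) = 0.01814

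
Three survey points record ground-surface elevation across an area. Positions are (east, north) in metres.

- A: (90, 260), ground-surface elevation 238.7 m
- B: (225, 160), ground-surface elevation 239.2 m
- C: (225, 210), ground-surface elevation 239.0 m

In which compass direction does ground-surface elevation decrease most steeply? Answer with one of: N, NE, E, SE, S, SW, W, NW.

Differences from A: to B (Δx, Δy, Δh) = (135, -100, +0.5); to C = (135, -50, +0.3).
Determinant of the coordinate differences = 135·(-50) − 135·(-100) = 6750.
∂z/∂x = [(+0.5)·(-50) − (+0.3)·(-100)] / 6750 = +0.0007407
∂z/∂y = [135·(+0.3) − 135·(+0.5)] / 6750 = -0.004000
Steepest decrease is along −∇f = (-0.0007407 E, +0.004000 N) → north.

N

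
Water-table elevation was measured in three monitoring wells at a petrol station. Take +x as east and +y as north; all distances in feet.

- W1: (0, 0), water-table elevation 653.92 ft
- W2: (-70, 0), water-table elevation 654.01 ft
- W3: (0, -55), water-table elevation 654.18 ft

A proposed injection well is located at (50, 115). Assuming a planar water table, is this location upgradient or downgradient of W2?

downgradient

∂h/∂x = (654.01 − 653.92) / (-70 − 0) = -0.001286
∂h/∂y = (654.18 − 653.92) / (-55 − 0) = -0.004727
Head at (50, 115) = 653.92 + (-0.001286)·(50) + (-0.004727)·(115) = 653.31 ft.
That is lower than the 654.01 ft at W2, so the point is downgradient.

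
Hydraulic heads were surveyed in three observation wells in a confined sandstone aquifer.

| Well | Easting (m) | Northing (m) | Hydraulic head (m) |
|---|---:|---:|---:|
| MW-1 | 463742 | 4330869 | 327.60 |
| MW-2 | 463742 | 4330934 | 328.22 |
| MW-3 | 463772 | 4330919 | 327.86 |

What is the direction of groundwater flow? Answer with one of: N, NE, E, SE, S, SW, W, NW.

SE

Three-point gradient (reference MW-1): Δ to MW-2 = (0, 65, +0.62), Δ to MW-3 = (30, 50, +0.26).
∂h/∂x = -0.007231, ∂h/∂y = +0.009538 (det = -1950).
Flow = −∇h = (+0.007231 east, -0.009538 north), which points southeast.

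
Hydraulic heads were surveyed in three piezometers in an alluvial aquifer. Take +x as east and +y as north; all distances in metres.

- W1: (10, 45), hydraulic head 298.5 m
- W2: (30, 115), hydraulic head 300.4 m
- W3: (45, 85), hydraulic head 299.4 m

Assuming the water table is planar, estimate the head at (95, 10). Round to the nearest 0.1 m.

With h = a·x + b·y + c and W1 as origin, the differences give:
  20·a + 70·b = +1.9
  35·a + 40·b = +0.9
Eliminate b (×40 and ×70, subtract): -1650·a = 13.00 → a = ∂h/∂x = -0.007879
Back-substitute: b = ∂h/∂y = +0.02939.
h(95, 10) = 298.5 + (-0.007879)·(85) + (+0.02939)·(-35) = 298.5 -0.670 -1.029 = 296.802 m.

296.8 m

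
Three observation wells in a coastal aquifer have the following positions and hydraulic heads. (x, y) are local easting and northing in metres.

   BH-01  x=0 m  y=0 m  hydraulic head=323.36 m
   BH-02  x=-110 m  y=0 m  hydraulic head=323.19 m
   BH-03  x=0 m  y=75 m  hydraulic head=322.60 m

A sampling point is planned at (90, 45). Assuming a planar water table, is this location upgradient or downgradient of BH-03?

∂h/∂x = (323.19 − 323.36) / (-110 − 0) = +0.001545
∂h/∂y = (322.60 − 323.36) / (75 − 0) = -0.01013
Head at (90, 45) = 323.36 + (+0.001545)·(90) + (-0.01013)·(45) = 323.04 m.
That is higher than the 322.60 m at BH-03, so the point is upgradient.

upgradient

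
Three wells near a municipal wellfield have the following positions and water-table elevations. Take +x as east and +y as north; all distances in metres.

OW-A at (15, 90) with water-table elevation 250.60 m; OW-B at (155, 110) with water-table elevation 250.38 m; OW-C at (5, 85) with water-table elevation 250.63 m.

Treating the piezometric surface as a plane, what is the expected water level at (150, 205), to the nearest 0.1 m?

250.0 m

Differences from OW-A: to OW-B (Δx, Δy, Δh) = (140, 20, -0.22); to OW-C = (-10, -5, +0.03).
Determinant of the coordinate differences = 140·(-5) − (-10)·20 = -500.
∂h/∂x = [(-0.22)·(-5) − (+0.03)·20] / -500 = -0.0010000
∂h/∂y = [140·(+0.03) − (-10)·(-0.22)] / -500 = -0.004000
h(150, 205) = 250.60 + (-0.0010000)·(135) + (-0.004000)·(115) = 250.60 -0.135 -0.460 = 250.005 m.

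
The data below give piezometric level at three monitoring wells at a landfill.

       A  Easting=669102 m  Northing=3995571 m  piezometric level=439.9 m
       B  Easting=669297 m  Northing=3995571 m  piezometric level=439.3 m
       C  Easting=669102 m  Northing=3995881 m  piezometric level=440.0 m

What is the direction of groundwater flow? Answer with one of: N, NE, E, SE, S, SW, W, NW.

∂h/∂x = (439.3 − 439.9) / (669297 − 669102) = -0.003077
∂h/∂y = (440.0 − 439.9) / (3995881 − 3995571) = +0.0003226
Flow = −∇h = (+0.003077 east, -0.0003226 north), which points east.

E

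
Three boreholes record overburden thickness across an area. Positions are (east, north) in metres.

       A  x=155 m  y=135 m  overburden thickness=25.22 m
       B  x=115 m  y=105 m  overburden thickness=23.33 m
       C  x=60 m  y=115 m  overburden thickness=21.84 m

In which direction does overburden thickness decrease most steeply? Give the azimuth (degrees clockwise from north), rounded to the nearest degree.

235°

With d = a·x + b·y + c and A as origin, the differences give:
  (-40)·a + (-30)·b = -1.89
  (-95)·a + (-20)·b = -3.38
Eliminate b (×(-20) and ×(-30), subtract): -2050·a = -63.600 → a = ∂d/∂x = +0.03102
Back-substitute: b = ∂d/∂y = +0.02163.
Steepest decrease is along −∇f: components (-0.03102 E, -0.02163 N).
Azimuth = atan2(-0.03102, -0.02163) = 235.1° ≈ 235°.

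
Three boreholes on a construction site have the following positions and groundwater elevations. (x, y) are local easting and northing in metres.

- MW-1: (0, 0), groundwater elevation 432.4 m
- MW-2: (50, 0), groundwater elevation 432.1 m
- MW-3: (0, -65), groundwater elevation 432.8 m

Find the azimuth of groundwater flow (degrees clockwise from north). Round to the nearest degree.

∂h/∂x = (432.1 − 432.4) / (50 − 0) = -0.006000
∂h/∂y = (432.8 − 432.4) / (-65 − 0) = -0.006154
Flow direction (−∇h) has components (+0.006000 E, +0.006154 N).
Azimuth = atan2(E, N) = atan2(+0.006000, +0.006154) = 44.3° ≈ 044°.

044°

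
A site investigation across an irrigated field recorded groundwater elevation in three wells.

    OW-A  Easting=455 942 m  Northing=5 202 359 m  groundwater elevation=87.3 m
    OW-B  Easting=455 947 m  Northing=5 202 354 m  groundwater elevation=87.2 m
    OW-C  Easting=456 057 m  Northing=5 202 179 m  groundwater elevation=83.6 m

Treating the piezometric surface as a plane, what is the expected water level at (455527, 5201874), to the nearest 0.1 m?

76.2 m

With h = a·x + b·y + c and OW-A as origin, the differences give:
  5·a + (-5)·b = -0.1
  115·a + (-180)·b = -3.7
Eliminate b (×(-180) and ×(-5), subtract): -325·a = -0.50 → a = ∂h/∂x = +0.001538
Back-substitute: b = ∂h/∂y = +0.02154.
h(455527, 5201874) = 87.3 + (+0.001538)·(-415) + (+0.02154)·(-485) = 87.3 -0.638 -10.446 = 76.215 m.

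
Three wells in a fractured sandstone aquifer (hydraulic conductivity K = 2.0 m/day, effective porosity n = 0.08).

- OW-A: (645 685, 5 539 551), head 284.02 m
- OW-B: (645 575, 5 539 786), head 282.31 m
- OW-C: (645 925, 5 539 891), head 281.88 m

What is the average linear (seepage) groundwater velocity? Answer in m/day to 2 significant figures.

With h = a·x + b·y + c and OW-A as origin, the differences give:
  (-110)·a + 235·b = -1.71
  240·a + 340·b = -2.14
Eliminate b (×340 and ×235, subtract): -93800·a = -78.500 → a = ∂h/∂x = +0.0008369
Back-substitute: b = ∂h/∂y = -0.006885.
|∇h| = √(0.0008369² + -0.006885²) = 0.006936
Seepage velocity v = K·i/n = 2.0 × 0.006936 / 0.08 = 0.1734 m/day.

0.17 m/day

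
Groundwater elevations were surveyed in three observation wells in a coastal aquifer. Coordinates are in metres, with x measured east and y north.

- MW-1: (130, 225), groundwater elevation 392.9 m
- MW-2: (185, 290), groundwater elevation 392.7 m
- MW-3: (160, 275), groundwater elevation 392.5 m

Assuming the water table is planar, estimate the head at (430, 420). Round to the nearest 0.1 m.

Differences from MW-1: to MW-2 (Δx, Δy, Δh) = (55, 65, -0.2); to MW-3 = (30, 50, -0.4).
Determinant of the coordinate differences = 55·50 − 30·65 = 800.
∂h/∂x = [(-0.2)·50 − (-0.4)·65] / 800 = +0.02000
∂h/∂y = [55·(-0.4) − 30·(-0.2)] / 800 = -0.02000
h(430, 420) = 392.9 + (+0.02000)·(300) + (-0.02000)·(195) = 392.9 +6.000 -3.900 = 395.000 m.

395.0 m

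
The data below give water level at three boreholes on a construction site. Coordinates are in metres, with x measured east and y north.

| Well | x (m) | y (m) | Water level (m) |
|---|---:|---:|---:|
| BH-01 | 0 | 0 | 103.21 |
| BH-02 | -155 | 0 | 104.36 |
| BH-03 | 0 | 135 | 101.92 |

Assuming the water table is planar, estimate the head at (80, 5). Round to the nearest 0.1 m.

102.6 m

∂h/∂x = (104.36 − 103.21) / (-155 − 0) = -0.007419
∂h/∂y = (101.92 − 103.21) / (135 − 0) = -0.009556
h(80, 5) = 103.21 + (-0.007419)·(80) + (-0.009556)·(5) = 103.21 -0.594 -0.048 = 102.569 m.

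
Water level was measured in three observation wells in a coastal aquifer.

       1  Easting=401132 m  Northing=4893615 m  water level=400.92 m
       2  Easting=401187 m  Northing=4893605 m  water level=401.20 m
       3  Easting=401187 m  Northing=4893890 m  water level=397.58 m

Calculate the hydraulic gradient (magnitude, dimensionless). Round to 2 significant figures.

With h = a·x + b·y + c and 1 as origin, the differences give:
  55·a + (-10)·b = +0.28
  55·a + 275·b = -3.34
Eliminate b (×275 and ×(-10), subtract): 15675·a = 43.600 → a = ∂h/∂x = +0.002781
Back-substitute: b = ∂h/∂y = -0.01270.
|∇h| = √(0.002781² + -0.01270²) = 0.013

0.013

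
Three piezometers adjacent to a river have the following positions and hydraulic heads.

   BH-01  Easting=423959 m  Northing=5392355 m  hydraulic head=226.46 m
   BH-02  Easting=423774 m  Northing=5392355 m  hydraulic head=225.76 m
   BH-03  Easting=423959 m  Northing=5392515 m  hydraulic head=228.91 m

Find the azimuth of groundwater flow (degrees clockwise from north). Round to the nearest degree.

194°

∂h/∂x = (225.76 − 226.46) / (423774 − 423959) = +0.003784
∂h/∂y = (228.91 − 226.46) / (5392515 − 5392355) = +0.01531
Flow direction (−∇h) has components (-0.003784 E, -0.01531 N).
Azimuth = atan2(E, N) = atan2(-0.003784, -0.01531) = 193.9° ≈ 194°.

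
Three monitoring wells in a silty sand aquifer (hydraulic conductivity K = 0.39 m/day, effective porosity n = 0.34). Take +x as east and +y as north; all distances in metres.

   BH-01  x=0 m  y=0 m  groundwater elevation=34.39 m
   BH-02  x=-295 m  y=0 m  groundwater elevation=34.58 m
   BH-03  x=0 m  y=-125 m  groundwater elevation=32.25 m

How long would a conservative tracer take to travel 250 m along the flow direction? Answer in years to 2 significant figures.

35 years

∂h/∂x = (34.58 − 34.39) / (-295 − 0) = -0.0006441
∂h/∂y = (32.25 − 34.39) / (-125 − 0) = +0.01712
|∇h| = √(-0.0006441² + 0.01712²) = 0.01713
Seepage velocity v = K·i/n = 0.39 × 0.01713 / 0.34 = 0.01965 m/day.
t = 250 / 0.01965 = 1.272e+04 days = 34.8 years.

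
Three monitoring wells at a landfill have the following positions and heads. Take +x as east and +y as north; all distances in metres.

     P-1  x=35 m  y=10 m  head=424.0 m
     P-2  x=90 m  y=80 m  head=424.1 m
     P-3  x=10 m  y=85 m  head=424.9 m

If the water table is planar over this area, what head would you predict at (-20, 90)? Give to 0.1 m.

With h = a·x + b·y + c and P-1 as origin, the differences give:
  55·a + 70·b = +0.1
  (-25)·a + 75·b = +0.9
Eliminate b (×75 and ×70, subtract): 5875·a = -55.50 → a = ∂h/∂x = -0.009447
Back-substitute: b = ∂h/∂y = +0.008851.
h(-20, 90) = 424.0 + (-0.009447)·(-55) + (+0.008851)·(80) = 424.0 +0.520 +0.708 = 425.228 m.

425.2 m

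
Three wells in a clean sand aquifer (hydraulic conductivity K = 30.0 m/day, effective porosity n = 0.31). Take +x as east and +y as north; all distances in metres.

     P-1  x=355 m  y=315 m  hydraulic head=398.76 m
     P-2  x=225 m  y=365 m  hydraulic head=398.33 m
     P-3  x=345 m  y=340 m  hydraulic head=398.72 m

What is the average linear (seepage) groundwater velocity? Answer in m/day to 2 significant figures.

0.31 m/day

Three-point gradient (reference P-1): Δ to P-2 = (-130, 50, -0.43), Δ to P-3 = (-10, 25, -0.04).
∂h/∂x = +0.003182, ∂h/∂y = -0.0003273 (det = -2750).
|∇h| = √(0.003182² + -0.0003273²) = 0.003199
Seepage velocity v = K·i/n = 30.0 × 0.003199 / 0.31 = 0.3096 m/day.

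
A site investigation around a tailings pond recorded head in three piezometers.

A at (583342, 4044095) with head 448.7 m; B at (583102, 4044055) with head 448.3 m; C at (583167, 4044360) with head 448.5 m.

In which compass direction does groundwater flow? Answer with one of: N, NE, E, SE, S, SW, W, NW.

W

Differences from A: to B (Δx, Δy, Δh) = (-240, -40, -0.4); to C = (-175, 265, -0.2).
Solve a·Δx + b·Δy = Δh: det = (-240)·265 − (-175)·(-40) = -70600.
∂h/∂x = [(-0.4)·265 − (-0.2)·(-40)] / -70600 = +0.001615
∂h/∂y = [(-240)·(-0.2) − (-175)·(-0.4)] / -70600 = +0.0003116
Flow = −∇h = (-0.001615 east, -0.0003116 north), which points west.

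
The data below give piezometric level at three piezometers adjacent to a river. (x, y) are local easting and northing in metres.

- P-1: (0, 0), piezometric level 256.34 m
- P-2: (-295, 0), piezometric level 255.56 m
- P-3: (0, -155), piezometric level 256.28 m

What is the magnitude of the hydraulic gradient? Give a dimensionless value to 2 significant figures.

∂h/∂x = (255.56 − 256.34) / (-295 − 0) = +0.002644
∂h/∂y = (256.28 − 256.34) / (-155 − 0) = +0.0003871
|∇h| = √(0.002644² + 0.0003871²) = 0.002672

0.0027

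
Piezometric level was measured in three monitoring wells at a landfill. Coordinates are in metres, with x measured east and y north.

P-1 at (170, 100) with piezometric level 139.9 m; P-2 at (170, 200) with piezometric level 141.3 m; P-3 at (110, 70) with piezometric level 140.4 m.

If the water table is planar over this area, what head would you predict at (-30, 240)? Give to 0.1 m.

Taking P-1 as reference: P-2−P-1 = (0, 100, +1.4); P-3−P-1 = (-60, -30, +0.5).
Solve a·Δx + b·Δy = Δh: det = 0·(-30) − (-60)·100 = 6000.
∂h/∂x = [(+1.4)·(-30) − (+0.5)·100] / 6000 = -0.01533
∂h/∂y = [0·(+0.5) − (-60)·(+1.4)] / 6000 = +0.01400
h(-30, 240) = 139.9 + (-0.01533)·(-200) + (+0.01400)·(140) = 139.9 +3.067 +1.960 = 144.927 m.

144.9 m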